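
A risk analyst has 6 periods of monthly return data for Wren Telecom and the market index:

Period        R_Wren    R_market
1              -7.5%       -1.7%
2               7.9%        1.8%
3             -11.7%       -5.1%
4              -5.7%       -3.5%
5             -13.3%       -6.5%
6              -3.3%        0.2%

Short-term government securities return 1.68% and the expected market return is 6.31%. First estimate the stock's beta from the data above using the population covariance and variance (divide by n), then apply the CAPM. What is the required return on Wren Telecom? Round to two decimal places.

11.78%

Mean R_i = (-7.5 + 7.9 − 11.7 − 5.7 − 13.3 − 3.3) / 6 = -5.6000%
Mean R_m = (-1.7 + 1.8 − 5.1 − 3.5 − 6.5 + 0.2) / 6 = -2.4667%
Σ(R_i − R̄_i)(R_m − R̄_m) = 109.5000  ⇒  Cov = 109.5000 / 6 = 18.2500
Σ(R_m − R̄_m)² = 50.1733  ⇒  Var(R_m) = 50.1733 / 6 = 8.3622
β = Cov / Var(R_m) = 18.2500 / 8.3622 = 2.1824
MRP = 6.31% − 1.68% = 4.63%
E(R) = R_f + β × MRP = 1.68% + 2.1824 × 4.63% = 11.78%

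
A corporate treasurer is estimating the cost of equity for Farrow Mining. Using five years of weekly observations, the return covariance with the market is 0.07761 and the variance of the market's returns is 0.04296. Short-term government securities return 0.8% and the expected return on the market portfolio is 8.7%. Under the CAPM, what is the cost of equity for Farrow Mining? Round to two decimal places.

15.07%

β = Cov(R_i, R_m) / Var(R_m) = 0.07761 / 0.04296 = 1.8066
MRP = 8.7% − 0.8% = 7.90%
E(R) = R_f + β × MRP = 0.8% + 1.8066 × 7.9% = 15.07%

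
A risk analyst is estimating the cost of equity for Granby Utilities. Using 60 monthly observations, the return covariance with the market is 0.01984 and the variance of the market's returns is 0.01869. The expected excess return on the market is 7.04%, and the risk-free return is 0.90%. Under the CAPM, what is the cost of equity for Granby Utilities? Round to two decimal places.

β = Cov(R_i, R_m) / Var(R_m) = 0.01984 / 0.01869 = 1.0615
E(R) = R_f + β × MRP = 0.90% + 1.0615 × 7.04% = 8.37%

8.37%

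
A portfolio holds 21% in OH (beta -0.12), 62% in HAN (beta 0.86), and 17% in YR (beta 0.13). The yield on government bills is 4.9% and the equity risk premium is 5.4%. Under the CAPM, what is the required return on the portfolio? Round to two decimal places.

β_P = Σ w_i β_i = 0.21×-0.12 + 0.62×0.86 + 0.17×0.13 = 0.5301
E(R_P) = R_f + β_P × MRP = 4.9% + 0.5301 × 5.4% = 7.76%

7.76%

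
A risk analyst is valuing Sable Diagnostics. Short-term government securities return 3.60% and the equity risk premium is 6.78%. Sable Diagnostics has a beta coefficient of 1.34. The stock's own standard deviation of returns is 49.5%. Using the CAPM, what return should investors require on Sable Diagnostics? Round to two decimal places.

E(R) = R_f + β × MRP = 3.60% + 1.34 × 6.78% = 12.69%

12.69%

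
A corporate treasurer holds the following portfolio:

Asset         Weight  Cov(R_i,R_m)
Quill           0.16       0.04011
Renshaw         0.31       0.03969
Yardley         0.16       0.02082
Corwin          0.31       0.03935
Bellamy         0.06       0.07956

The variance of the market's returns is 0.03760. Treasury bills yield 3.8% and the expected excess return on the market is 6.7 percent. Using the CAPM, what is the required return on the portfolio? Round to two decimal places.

β_Quill = 0.04011 / 0.03760 = 1.0668
β_Renshaw = 0.03969 / 0.03760 = 1.0556
β_Yardley = 0.02082 / 0.03760 = 0.5537
β_Corwin = 0.03935 / 0.03760 = 1.0465
β_Bellamy = 0.07956 / 0.03760 = 2.1160
β_P = Σ w_i β_i = 0.16×1.0668 + 0.31×1.0556 + 0.16×0.5537 + 0.31×1.0465 + 0.06×2.1160 = 1.0379
E(R_P) = R_f + β_P × MRP = 3.8% + 1.0379 × 6.7% = 10.75%

10.75%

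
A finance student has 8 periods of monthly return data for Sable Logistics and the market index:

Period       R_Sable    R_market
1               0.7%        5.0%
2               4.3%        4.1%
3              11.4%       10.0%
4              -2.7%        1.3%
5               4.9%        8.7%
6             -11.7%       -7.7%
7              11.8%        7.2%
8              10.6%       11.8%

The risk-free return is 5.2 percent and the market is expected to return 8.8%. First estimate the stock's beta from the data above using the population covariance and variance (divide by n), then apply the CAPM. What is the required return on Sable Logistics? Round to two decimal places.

Mean R_i = (0.7 + 4.3 + 11.4 − 2.7 + 4.9 − 11.7 + 11.8 + 10.6) / 8 = 3.6625%
Mean R_m = (5.0 + 4.1 + 10.0 + 1.3 + 8.7 − 7.7 + 7.2 + 11.8) / 8 = 5.0500%
Σ(R_i − R̄_i)(R_m − R̄_m) = 326.4150  ⇒  Cov = 326.4150 / 8 = 40.8019
Σ(R_m − R̄_m)² = 265.5400  ⇒  Var(R_m) = 265.5400 / 8 = 33.1925
β = Cov / Var(R_m) = 40.8019 / 33.1925 = 1.2293
MRP = 8.8% − 5.2% = 3.60%
E(R) = R_f + β × MRP = 5.2% + 1.2293 × 3.6% = 9.63%

9.63%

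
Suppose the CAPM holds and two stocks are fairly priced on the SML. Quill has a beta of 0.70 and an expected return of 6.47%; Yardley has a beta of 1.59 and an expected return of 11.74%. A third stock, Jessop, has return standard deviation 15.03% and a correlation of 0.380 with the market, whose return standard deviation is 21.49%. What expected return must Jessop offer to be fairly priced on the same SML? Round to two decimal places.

MRP = (11.74% − 6.47%) / (1.59 − 0.70) = 5.9213%
R_f = 6.47% − 0.70 × 5.9213% = 2.3251%
β_Jessop = ρ·σ_i/σ_m = 0.380 × 15.03 / 21.49 = 0.2658
E(R_Jessop) = R_f + β × MRP = 2.3251% + 0.2658 × 5.9213% = 3.90%

3.90%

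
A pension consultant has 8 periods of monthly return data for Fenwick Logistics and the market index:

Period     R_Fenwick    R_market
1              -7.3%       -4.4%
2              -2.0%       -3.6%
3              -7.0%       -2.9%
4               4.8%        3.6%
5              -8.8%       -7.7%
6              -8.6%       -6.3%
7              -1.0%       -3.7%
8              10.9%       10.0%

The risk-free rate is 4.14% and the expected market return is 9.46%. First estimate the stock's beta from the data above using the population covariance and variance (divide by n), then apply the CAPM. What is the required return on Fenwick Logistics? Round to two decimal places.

Mean R_i = (-7.3 − 2.0 − 7.0 + 4.8 − 8.8 − 8.6 − 1.0 + 10.9) / 8 = -2.3750%
Mean R_m = (-4.4 − 3.6 − 2.9 + 3.6 − 7.7 − 6.3 − 3.7 + 10.0) / 8 = -1.8750%
Σ(R_i − R̄_i)(R_m − R̄_m) = 275.9150  ⇒  Cov = 275.9150 / 8 = 34.4894
Σ(R_m − R̄_m)² = 238.2350  ⇒  Var(R_m) = 238.2350 / 8 = 29.7794
β = Cov / Var(R_m) = 34.4894 / 29.7794 = 1.1582
MRP = 9.46% − 4.14% = 5.32%
E(R) = R_f + β × MRP = 4.14% + 1.1582 × 5.32% = 10.30%

10.30%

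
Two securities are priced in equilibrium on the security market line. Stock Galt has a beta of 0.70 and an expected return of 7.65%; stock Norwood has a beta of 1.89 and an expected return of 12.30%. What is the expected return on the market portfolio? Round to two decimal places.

8.82%

Both satisfy E(R) = R_f + β·MRP, so the slope of the SML is
MRP = (12.30% − 7.65%) / (1.89 − 0.70) = 4.65% / 1.19 = 3.9076%
R_f = E(R_Galt) − β_Galt·MRP = 7.65% − 0.70 × 3.9076% = 4.9147%
E(R_m) = R_f + MRP = 4.9147% + 3.9076% = 8.82%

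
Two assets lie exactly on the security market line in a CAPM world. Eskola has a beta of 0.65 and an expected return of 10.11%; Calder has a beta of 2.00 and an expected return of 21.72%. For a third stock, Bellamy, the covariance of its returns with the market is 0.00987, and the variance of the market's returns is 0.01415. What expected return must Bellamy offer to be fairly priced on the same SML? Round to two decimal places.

10.52%

MRP = (21.72% − 10.11%) / (2.00 − 0.65) = 8.6000%
R_f = 10.11% − 0.65 × 8.6000% = 4.5200%
β_Bellamy = Cov / Var(R_m) = 0.00987 / 0.01415 = 0.6975
E(R_Bellamy) = R_f + β × MRP = 4.5200% + 0.6975 × 8.6000% = 10.52%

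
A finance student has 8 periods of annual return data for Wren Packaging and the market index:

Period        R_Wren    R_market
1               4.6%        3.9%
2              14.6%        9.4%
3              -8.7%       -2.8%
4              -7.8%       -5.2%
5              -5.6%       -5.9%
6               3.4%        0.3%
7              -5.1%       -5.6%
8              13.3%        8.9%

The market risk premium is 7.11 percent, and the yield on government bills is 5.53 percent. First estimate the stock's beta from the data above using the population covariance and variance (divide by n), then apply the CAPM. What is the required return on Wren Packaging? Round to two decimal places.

Mean R_i = (4.6 + 14.6 − 8.7 − 7.8 − 5.6 + 3.4 − 5.1 + 13.3) / 8 = 1.0875%
Mean R_m = (3.9 + 9.4 − 2.8 − 5.2 − 5.9 + 0.3 − 5.6 + 8.9) / 8 = 0.3750%
Σ(R_i − R̄_i)(R_m − R̄_m) = 397.8275  ⇒  Cov = 397.8275 / 8 = 49.7284
Σ(R_m − R̄_m)² = 282.7950  ⇒  Var(R_m) = 282.7950 / 8 = 35.3494
β = Cov / Var(R_m) = 49.7284 / 35.3494 = 1.4068
E(R) = R_f + β × MRP = 5.53% + 1.4068 × 7.11% = 15.53%

15.53%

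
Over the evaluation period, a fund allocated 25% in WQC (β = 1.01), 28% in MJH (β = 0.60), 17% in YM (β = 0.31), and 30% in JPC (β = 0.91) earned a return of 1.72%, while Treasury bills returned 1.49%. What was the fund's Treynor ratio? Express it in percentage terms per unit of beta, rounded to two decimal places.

0.31%

β_P = 0.25×1.01 + 0.28×0.60 + 0.17×0.31 + 0.30×0.91 = 0.7462
Treynor = (R_P − R_f) / β_P = (1.72% − 1.49%) / 0.7462 = 0.23% / 0.7462 = 0.31%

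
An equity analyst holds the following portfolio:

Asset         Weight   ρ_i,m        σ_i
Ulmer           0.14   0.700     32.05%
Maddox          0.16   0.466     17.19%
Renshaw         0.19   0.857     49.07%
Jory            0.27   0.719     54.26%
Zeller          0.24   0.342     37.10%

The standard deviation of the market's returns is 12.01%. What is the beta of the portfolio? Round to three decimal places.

β_Ulmer = 0.700 × 32.05% / 12.01% = 1.8680
β_Maddox = 0.466 × 17.19% / 12.01% = 0.6670
β_Renshaw = 0.857 × 49.07% / 12.01% = 3.5015
β_Jory = 0.719 × 54.26% / 12.01% = 3.2484
β_Zeller = 0.342 × 37.10% / 12.01% = 1.0565
β_P = Σ w_i β_i = 0.14×1.8680 + 0.16×0.6670 + 0.19×3.5015 + 0.27×3.2484 + 0.24×1.0565 = 2.1642

2.164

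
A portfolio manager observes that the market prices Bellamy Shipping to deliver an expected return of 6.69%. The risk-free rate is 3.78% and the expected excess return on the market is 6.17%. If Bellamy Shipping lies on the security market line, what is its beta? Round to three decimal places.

β = (E(R) − R_f) / MRP = (6.69% − 3.78%) / 6.17% = 2.91% / 6.17% = 0.472

0.472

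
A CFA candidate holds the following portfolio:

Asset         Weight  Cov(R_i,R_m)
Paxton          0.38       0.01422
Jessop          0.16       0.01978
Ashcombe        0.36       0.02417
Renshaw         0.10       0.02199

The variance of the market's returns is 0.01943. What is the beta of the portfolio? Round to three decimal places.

1.002

β_Paxton = 0.01422 / 0.01943 = 0.7319
β_Jessop = 0.01978 / 0.01943 = 1.0180
β_Ashcombe = 0.02417 / 0.01943 = 1.2440
β_Renshaw = 0.02199 / 0.01943 = 1.1318
β_P = Σ w_i β_i = 0.38×0.7319 + 0.16×1.0180 + 0.36×1.2440 + 0.10×1.1318 = 1.0020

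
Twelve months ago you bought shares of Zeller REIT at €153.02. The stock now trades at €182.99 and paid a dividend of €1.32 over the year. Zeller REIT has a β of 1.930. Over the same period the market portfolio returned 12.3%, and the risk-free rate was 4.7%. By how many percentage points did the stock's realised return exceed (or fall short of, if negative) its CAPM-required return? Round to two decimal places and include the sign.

Realised HPR = (P1 + D1 − P0) / P0 = (182.99 + 1.32 − 153.02) / 153.02 = 31.29 / 153.02 = 20.4483%
MRP = 12.3% − 4.7% = 7.60%
CAPM required = R_f + β·MRP = 4.7% + 1.930 × 7.6% = 19.3680%
α = realised − required = 20.4483% − 19.3680% = +1.08%

+1.08%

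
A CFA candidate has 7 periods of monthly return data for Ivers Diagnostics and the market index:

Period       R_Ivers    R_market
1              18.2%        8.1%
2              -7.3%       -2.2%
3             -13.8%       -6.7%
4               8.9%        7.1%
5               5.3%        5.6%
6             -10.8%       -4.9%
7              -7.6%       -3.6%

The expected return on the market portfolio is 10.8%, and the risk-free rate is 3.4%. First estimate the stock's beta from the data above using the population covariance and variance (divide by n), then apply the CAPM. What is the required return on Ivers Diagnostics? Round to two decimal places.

Mean R_i = (18.2 − 7.3 − 13.8 + 8.9 + 5.3 − 10.8 − 7.6) / 7 = -1.0143%
Mean R_m = (8.1 − 2.2 − 6.7 + 7.1 + 5.6 − 4.9 − 3.6) / 7 = 0.4857%
Σ(R_i − R̄_i)(R_m − R̄_m) = 432.5386  ⇒  Cov = 432.5386 / 7 = 61.7912
Σ(R_m − R̄_m)² = 232.4286  ⇒  Var(R_m) = 232.4286 / 7 = 33.2041
β = Cov / Var(R_m) = 61.7912 / 33.2041 = 1.8610
MRP = 10.8% − 3.4% = 7.40%
E(R) = R_f + β × MRP = 3.4% + 1.8610 × 7.4% = 17.17%

17.17%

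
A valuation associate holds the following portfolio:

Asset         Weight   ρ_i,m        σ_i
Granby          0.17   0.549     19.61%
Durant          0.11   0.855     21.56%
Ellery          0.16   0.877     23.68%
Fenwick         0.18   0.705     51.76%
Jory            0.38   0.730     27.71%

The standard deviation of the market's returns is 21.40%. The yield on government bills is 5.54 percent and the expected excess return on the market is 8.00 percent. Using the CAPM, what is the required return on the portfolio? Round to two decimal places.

β_Granby = 0.549 × 19.61% / 21.40% = 0.5031
β_Durant = 0.855 × 21.56% / 21.40% = 0.8614
β_Ellery = 0.877 × 23.68% / 21.40% = 0.9704
β_Fenwick = 0.705 × 51.76% / 21.40% = 1.7052
β_Jory = 0.730 × 27.71% / 21.40% = 0.9452
β_P = Σ w_i β_i = 0.17×0.5031 + 0.11×0.8614 + 0.16×0.9704 + 0.18×1.7052 + 0.38×0.9452 = 1.0017
E(R_P) = R_f + β_P × MRP = 5.54% + 1.0017 × 8.00% = 13.55%

13.55%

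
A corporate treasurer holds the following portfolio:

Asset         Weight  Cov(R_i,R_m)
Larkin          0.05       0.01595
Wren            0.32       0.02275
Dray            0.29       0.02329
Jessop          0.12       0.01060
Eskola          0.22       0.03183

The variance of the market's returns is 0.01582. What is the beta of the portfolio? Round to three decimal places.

1.461

β_Larkin = 0.01595 / 0.01582 = 1.0082
β_Wren = 0.02275 / 0.01582 = 1.4381
β_Dray = 0.02329 / 0.01582 = 1.4722
β_Jessop = 0.01060 / 0.01582 = 0.6700
β_Eskola = 0.03183 / 0.01582 = 2.0120
β_P = Σ w_i β_i = 0.05×1.0082 + 0.32×1.4381 + 0.29×1.4722 + 0.12×0.6700 + 0.22×2.0120 = 1.4606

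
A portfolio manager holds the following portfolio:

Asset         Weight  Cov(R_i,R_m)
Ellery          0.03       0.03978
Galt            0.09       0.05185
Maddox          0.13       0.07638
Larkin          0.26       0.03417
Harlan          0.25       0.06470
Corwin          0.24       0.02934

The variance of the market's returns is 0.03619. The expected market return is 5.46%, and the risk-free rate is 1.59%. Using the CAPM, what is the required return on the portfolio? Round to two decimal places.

6.71%

β_Ellery = 0.03978 / 0.03619 = 1.0992
β_Galt = 0.05185 / 0.03619 = 1.4327
β_Maddox = 0.07638 / 0.03619 = 2.1105
β_Larkin = 0.03417 / 0.03619 = 0.9442
β_Harlan = 0.06470 / 0.03619 = 1.7878
β_Corwin = 0.02934 / 0.03619 = 0.8107
β_P = Σ w_i β_i = 0.03×1.0992 + 0.09×1.4327 + 0.13×2.1105 + 0.26×0.9442 + 0.25×1.7878 + 0.24×0.8107 = 1.3233
MRP = 5.46% − 1.59% = 3.87%
E(R_P) = R_f + β_P × MRP = 1.59% + 1.3233 × 3.87% = 6.71%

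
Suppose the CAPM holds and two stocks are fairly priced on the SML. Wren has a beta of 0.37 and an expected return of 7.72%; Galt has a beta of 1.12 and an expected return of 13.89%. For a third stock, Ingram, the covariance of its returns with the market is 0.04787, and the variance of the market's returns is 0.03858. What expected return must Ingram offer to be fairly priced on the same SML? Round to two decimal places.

14.88%

MRP = (13.89% − 7.72%) / (1.12 − 0.37) = 8.2267%
R_f = 7.72% − 0.37 × 8.2267% = 4.6761%
β_Ingram = Cov / Var(R_m) = 0.04787 / 0.03858 = 1.2408
E(R_Ingram) = R_f + β × MRP = 4.6761% + 1.2408 × 8.2267% = 14.88%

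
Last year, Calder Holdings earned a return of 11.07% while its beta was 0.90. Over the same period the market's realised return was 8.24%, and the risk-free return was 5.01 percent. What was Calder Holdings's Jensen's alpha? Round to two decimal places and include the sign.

Market excess return = 8.24% − 5.01% = 3.23%
CAPM benchmark = R_f + β(R_m − R_f) = 5.01% + 0.90 × 3.23% = 7.9170%
α = actual − benchmark = 11.07% − 7.9170% = +3.15%

+3.15%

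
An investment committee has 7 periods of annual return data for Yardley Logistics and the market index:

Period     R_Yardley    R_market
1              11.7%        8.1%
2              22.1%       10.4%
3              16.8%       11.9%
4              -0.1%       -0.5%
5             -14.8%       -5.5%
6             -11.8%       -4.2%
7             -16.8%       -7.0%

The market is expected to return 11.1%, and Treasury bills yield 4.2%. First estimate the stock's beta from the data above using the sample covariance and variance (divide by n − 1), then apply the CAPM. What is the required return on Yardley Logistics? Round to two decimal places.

17.72%

Mean R_i = (11.7 + 22.1 + 16.8 − 0.1 − 14.8 − 11.8 − 16.8) / 7 = 1.0143%
Mean R_m = (8.1 + 10.4 + 11.9 − 0.5 − 5.5 − 4.2 − 7.0) / 7 = 1.8857%
Σ(R_i − R̄_i)(R_m − R̄_m) = 759.7514  ⇒  Cov = 759.7514 / 6 = 126.6252
Σ(R_m − R̄_m)² = 387.6286  ⇒  Var(R_m) = 387.6286 / 6 = 64.6048
β = Cov / Var(R_m) = 126.6252 / 64.6048 = 1.9600
MRP = 11.1% − 4.2% = 6.90%
E(R) = R_f + β × MRP = 4.2% + 1.9600 × 6.9% = 17.72%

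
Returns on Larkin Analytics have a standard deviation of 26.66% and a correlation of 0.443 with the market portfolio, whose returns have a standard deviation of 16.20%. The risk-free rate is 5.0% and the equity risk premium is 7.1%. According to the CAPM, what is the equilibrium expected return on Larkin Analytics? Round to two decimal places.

10.18%

β = ρ × σ_i / σ_m = 0.443 × 26.66% / 16.20% = 0.7290
E(R) = 5.0% + 0.7290 × 7.1% = 10.18%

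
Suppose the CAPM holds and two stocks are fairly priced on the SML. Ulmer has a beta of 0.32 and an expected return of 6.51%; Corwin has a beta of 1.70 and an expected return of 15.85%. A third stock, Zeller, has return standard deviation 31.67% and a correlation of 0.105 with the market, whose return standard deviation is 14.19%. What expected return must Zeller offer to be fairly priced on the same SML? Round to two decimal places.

5.93%

MRP = (15.85% − 6.51%) / (1.70 − 0.32) = 6.7681%
R_f = 6.51% − 0.32 × 6.7681% = 4.3442%
β_Zeller = ρ·σ_i/σ_m = 0.105 × 31.67 / 14.19 = 0.2343
E(R_Zeller) = R_f + β × MRP = 4.3442% + 0.2343 × 6.7681% = 5.93%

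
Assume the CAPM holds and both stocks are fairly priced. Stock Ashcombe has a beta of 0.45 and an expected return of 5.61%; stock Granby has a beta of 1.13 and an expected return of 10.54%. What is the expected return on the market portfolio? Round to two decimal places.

Both satisfy E(R) = R_f + β·MRP, so the slope of the SML is
MRP = (10.54% − 5.61%) / (1.13 − 0.45) = 4.93% / 0.68 = 7.2500%
R_f = E(R_Ashcombe) − β_Ashcombe·MRP = 5.61% − 0.45 × 7.2500% = 2.3475%
E(R_m) = R_f + MRP = 2.3475% + 7.2500% = 9.60%

9.60%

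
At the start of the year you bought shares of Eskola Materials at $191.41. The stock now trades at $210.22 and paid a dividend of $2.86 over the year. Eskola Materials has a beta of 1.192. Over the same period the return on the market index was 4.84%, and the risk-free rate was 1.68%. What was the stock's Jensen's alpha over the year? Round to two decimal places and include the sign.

Realised HPR = (P1 + D1 − P0) / P0 = (210.22 + 2.86 − 191.41) / 191.41 = 21.67 / 191.41 = 11.3212%
MRP = 4.84% − 1.68% = 3.16%
CAPM required = R_f + β·MRP = 1.68% + 1.192 × 3.16% = 5.44672%
α = realised − required = 11.3212% − 5.44672% = +5.87%

+5.87%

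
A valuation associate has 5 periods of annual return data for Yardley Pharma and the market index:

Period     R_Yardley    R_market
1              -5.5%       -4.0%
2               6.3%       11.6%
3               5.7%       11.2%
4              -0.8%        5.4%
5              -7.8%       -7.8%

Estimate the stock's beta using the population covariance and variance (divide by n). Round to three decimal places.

0.712

Mean R_i = (-5.5 + 6.3 + 5.7 − 0.8 − 7.8) / 5 = -0.4200%
Mean R_m = (-4.0 + 11.6 + 11.2 + 5.4 − 7.8) / 5 = 3.2800%
Σ(R_i − R̄_i)(R_m − R̄_m) = 222.3280  ⇒  Cov = 222.3280 / 5 = 44.4656
Σ(R_m − R̄_m)² = 312.2080  ⇒  Var(R_m) = 312.2080 / 5 = 62.4416
β = Cov / Var(R_m) = 44.4656 / 62.4416 = 0.7121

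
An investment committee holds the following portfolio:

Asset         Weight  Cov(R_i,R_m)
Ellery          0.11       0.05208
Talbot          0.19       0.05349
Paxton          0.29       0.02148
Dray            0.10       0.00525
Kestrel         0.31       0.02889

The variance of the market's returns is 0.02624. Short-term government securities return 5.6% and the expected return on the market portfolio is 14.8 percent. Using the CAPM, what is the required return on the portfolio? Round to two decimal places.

β_Ellery = 0.05208 / 0.02624 = 1.9848
β_Talbot = 0.05349 / 0.02624 = 2.0385
β_Paxton = 0.02148 / 0.02624 = 0.8186
β_Dray = 0.00525 / 0.02624 = 0.2001
β_Kestrel = 0.02889 / 0.02624 = 1.1010
β_P = Σ w_i β_i = 0.11×1.9848 + 0.19×2.0385 + 0.29×0.8186 + 0.10×0.2001 + 0.31×1.1010 = 1.2044
MRP = 14.8% − 5.6% = 9.20%
E(R_P) = R_f + β_P × MRP = 5.6% + 1.2044 × 9.2% = 16.68%

16.68%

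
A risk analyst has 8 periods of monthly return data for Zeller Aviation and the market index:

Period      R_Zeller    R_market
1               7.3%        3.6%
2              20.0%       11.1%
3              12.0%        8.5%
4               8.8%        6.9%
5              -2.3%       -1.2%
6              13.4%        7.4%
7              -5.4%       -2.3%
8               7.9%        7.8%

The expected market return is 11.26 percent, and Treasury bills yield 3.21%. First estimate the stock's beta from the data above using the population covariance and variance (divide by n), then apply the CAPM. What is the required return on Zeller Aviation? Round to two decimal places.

Mean R_i = (7.3 + 20.0 + 12.0 + 8.8 − 2.3 + 13.4 − 5.4 + 7.9) / 8 = 7.7125%
Mean R_m = (3.6 + 11.1 + 8.5 + 6.9 − 1.2 + 7.4 − 2.3 + 7.8) / 8 = 5.2250%
Σ(R_i − R̄_i)(R_m − R̄_m) = 264.5775  ⇒  Cov = 264.5775 / 8 = 33.0722
Σ(R_m − R̄_m)² = 159.9550  ⇒  Var(R_m) = 159.9550 / 8 = 19.9944
β = Cov / Var(R_m) = 33.0722 / 19.9944 = 1.6541
MRP = 11.26% − 3.21% = 8.05%
E(R) = R_f + β × MRP = 3.21% + 1.6541 × 8.05% = 16.53%

16.53%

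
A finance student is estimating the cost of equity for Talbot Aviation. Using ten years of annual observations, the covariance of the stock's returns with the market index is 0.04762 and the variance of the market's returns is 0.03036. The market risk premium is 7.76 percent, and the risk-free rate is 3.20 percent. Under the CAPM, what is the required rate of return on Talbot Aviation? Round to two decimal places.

15.37%

β = Cov(R_i, R_m) / Var(R_m) = 0.04762 / 0.03036 = 1.5685
E(R) = R_f + β × MRP = 3.20% + 1.5685 × 7.76% = 15.37%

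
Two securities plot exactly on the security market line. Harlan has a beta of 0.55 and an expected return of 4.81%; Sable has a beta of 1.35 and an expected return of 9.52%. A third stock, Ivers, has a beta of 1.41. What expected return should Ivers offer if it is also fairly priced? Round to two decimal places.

9.87%

MRP (SML slope) = (9.52% − 4.81%) / (1.35 − 0.55) = 4.71% / 0.80 = 5.8875%
R_f (intercept) = 4.81% − 0.55 × 5.8875% = 1.5719%
E(R_Ivers) = R_f + β × MRP = 1.5719% + 1.41 × 5.8875% = 9.87%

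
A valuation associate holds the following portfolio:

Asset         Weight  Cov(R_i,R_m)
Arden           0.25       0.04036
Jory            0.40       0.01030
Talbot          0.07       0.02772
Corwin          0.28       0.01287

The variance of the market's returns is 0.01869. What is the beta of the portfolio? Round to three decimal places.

β_Arden = 0.04036 / 0.01869 = 2.1594
β_Jory = 0.01030 / 0.01869 = 0.5511
β_Talbot = 0.02772 / 0.01869 = 1.4831
β_Corwin = 0.01287 / 0.01869 = 0.6886
β_P = Σ w_i β_i = 0.25×2.1594 + 0.40×0.5511 + 0.07×1.4831 + 0.28×0.6886 = 1.0569

1.057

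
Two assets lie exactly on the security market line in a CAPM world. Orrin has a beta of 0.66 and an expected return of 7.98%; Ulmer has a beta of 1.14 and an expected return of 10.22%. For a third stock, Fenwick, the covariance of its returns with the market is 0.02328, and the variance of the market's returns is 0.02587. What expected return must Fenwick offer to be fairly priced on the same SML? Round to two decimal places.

MRP = (10.22% − 7.98%) / (1.14 − 0.66) = 4.6667%
R_f = 7.98% − 0.66 × 4.6667% = 4.9000%
β_Fenwick = Cov / Var(R_m) = 0.02328 / 0.02587 = 0.8999
E(R_Fenwick) = R_f + β × MRP = 4.9000% + 0.8999 × 4.6667% = 9.10%

9.10%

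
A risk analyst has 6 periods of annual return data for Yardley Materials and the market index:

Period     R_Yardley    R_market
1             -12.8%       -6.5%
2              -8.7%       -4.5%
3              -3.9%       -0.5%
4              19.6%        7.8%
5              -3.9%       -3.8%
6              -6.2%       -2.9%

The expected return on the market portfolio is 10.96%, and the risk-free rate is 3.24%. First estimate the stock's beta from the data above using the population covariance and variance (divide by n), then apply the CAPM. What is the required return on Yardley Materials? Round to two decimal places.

20.22%

Mean R_i = (-12.8 − 8.7 − 3.9 + 19.6 − 3.9 − 6.2) / 6 = -2.6500%
Mean R_m = (-6.5 − 4.5 − 0.5 + 7.8 − 3.8 − 2.9) / 6 = -1.7333%
Σ(R_i − R̄_i)(R_m − R̄_m) = 282.4200  ⇒  Cov = 282.4200 / 6 = 47.0700
Σ(R_m − R̄_m)² = 128.4133  ⇒  Var(R_m) = 128.4133 / 6 = 21.4022
β = Cov / Var(R_m) = 47.0700 / 21.4022 = 2.1993
MRP = 10.96% − 3.24% = 7.72%
E(R) = R_f + β × MRP = 3.24% + 2.1993 × 7.72% = 20.22%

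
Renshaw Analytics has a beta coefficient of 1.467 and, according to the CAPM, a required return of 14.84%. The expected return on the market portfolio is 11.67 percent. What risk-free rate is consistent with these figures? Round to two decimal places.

4.88%

E(R) = R_f + β(E(R_m) − R_f) = R_f(1 − β) + β·E(R_m)
14.84% = R_f × (1 − 1.467) + 1.467 × 11.67%
14.84% = R_f × -0.467 + 17.11989%
R_f = (14.84% − 17.11989%) / -0.467 = 4.88%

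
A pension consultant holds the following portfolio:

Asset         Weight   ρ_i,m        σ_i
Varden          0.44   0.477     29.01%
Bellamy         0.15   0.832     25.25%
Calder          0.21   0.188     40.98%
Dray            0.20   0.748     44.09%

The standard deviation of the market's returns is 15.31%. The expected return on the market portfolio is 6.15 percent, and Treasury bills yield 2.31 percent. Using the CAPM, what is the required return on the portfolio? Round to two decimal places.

β_Varden = 0.477 × 29.01% / 15.31% = 0.9038
β_Bellamy = 0.832 × 25.25% / 15.31% = 1.3722
β_Calder = 0.188 × 40.98% / 15.31% = 0.5032
β_Dray = 0.748 × 44.09% / 15.31% = 2.1541
β_P = Σ w_i β_i = 0.44×0.9038 + 0.15×1.3722 + 0.21×0.5032 + 0.20×2.1541 = 1.1400
MRP = 6.15% − 2.31% = 3.84%
E(R_P) = R_f + β_P × MRP = 2.31% + 1.1400 × 3.84% = 6.69%

6.69%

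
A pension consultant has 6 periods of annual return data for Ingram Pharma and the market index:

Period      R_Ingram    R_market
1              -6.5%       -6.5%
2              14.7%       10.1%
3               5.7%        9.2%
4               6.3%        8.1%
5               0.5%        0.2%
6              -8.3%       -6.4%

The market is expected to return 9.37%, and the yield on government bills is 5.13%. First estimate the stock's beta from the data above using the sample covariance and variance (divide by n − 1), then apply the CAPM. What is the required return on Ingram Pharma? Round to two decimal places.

Mean R_i = (-6.5 + 14.7 + 5.7 + 6.3 + 0.5 − 8.3) / 6 = 2.0667%
Mean R_m = (-6.5 + 10.1 + 9.2 + 8.1 + 0.2 − 6.4) / 6 = 2.4500%
Σ(R_i − R̄_i)(R_m − R̄_m) = 317.0300  ⇒  Cov = 317.0300 / 5 = 63.4060
Σ(R_m − R̄_m)² = 299.4950  ⇒  Var(R_m) = 299.4950 / 5 = 59.8990
β = Cov / Var(R_m) = 63.4060 / 59.8990 = 1.0585
MRP = 9.37% − 5.13% = 4.24%
E(R) = R_f + β × MRP = 5.13% + 1.0585 × 4.24% = 9.62%

9.62%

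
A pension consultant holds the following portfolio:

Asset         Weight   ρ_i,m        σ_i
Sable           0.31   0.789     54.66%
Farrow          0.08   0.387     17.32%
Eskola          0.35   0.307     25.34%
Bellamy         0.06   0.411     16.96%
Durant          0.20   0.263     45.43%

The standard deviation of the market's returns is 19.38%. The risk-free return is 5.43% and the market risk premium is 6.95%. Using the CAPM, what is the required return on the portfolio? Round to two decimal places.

12.40%

β_Sable = 0.789 × 54.66% / 19.38% = 2.2253
β_Farrow = 0.387 × 17.32% / 19.38% = 0.3459
β_Eskola = 0.307 × 25.34% / 19.38% = 0.4014
β_Bellamy = 0.411 × 16.96% / 19.38% = 0.3597
β_Durant = 0.263 × 45.43% / 19.38% = 0.6165
β_P = Σ w_i β_i = 0.31×2.2253 + 0.08×0.3459 + 0.35×0.4014 + 0.06×0.3597 + 0.20×0.6165 = 1.0029
E(R_P) = R_f + β_P × MRP = 5.43% + 1.0029 × 6.95% = 12.40%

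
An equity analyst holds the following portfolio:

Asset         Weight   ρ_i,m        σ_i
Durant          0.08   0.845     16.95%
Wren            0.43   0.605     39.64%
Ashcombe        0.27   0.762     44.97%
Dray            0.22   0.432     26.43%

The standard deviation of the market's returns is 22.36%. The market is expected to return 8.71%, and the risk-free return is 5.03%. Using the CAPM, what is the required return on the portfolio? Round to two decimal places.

8.85%

β_Durant = 0.845 × 16.95% / 22.36% = 0.6406
β_Wren = 0.605 × 39.64% / 22.36% = 1.0725
β_Ashcombe = 0.762 × 44.97% / 22.36% = 1.5325
β_Dray = 0.432 × 26.43% / 22.36% = 0.5106
β_P = Σ w_i β_i = 0.08×0.6406 + 0.43×1.0725 + 0.27×1.5325 + 0.22×0.5106 = 1.0385
MRP = 8.71% − 5.03% = 3.68%
E(R_P) = R_f + β_P × MRP = 5.03% + 1.0385 × 3.68% = 8.85%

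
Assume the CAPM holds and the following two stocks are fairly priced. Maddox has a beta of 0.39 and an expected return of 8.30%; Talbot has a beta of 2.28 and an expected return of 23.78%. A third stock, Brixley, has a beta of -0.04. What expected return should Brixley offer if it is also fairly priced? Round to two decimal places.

MRP (SML slope) = (23.78% − 8.30%) / (2.28 − 0.39) = 15.48% / 1.89 = 8.1905%
R_f (intercept) = 8.30% − 0.39 × 8.1905% = 5.1057%
E(R_Brixley) = R_f + β × MRP = 5.1057% + -0.04 × 8.1905% = 4.78%

4.78%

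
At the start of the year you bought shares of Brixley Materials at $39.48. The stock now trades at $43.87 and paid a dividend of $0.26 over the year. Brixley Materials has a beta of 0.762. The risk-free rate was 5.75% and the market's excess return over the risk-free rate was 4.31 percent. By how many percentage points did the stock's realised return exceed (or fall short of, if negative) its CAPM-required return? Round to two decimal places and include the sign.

+2.74%

Realised HPR = (P1 + D1 − P0) / P0 = (43.87 + 0.26 − 39.48) / 39.48 = 4.65 / 39.48 = 11.7781%
CAPM required = R_f + β·MRP = 5.75% + 0.762 × 4.31% = 9.03422%
α = realised − required = 11.7781% − 9.03422% = +2.74%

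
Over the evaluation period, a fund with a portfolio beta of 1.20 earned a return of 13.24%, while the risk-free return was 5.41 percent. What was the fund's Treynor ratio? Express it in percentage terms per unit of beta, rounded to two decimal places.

6.53%

Treynor = (R_P − R_f) / β_P = (13.24% − 5.41%) / 1.2000 = 7.83% / 1.2000 = 6.53%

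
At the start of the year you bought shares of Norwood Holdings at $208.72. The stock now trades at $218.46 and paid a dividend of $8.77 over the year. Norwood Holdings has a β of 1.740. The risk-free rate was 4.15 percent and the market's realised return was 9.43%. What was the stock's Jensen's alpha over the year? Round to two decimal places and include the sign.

-4.47%

Realised HPR = (P1 + D1 − P0) / P0 = (218.46 + 8.77 − 208.72) / 208.72 = 18.51 / 208.72 = 8.8683%
MRP = 9.43% − 4.15% = 5.28%
CAPM required = R_f + β·MRP = 4.15% + 1.740 × 5.28% = 13.33720%
α = realised − required = 8.8683% − 13.33720% = -4.47%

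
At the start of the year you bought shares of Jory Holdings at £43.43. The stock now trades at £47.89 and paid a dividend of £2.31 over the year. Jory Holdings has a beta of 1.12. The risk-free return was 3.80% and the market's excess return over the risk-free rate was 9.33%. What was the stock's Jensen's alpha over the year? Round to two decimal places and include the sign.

+1.34%

Realised HPR = (P1 + D1 − P0) / P0 = (47.89 + 2.31 − 43.43) / 43.43 = 6.77 / 43.43 = 15.5883%
CAPM required = R_f + β·MRP = 3.80% + 1.12 × 9.33% = 14.2496%
α = realised − required = 15.5883% − 14.2496% = +1.34%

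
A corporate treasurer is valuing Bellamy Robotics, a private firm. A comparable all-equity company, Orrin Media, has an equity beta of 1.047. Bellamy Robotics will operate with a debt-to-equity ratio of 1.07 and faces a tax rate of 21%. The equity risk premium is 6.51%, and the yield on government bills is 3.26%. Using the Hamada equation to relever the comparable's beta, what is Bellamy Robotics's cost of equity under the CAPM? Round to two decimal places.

15.84%

β_L = β_U × [1 + (1 − t)(D/E)] = 1.047 × [1 + (1 − 0.21) × 1.07]
    = 1.047 × [1 + 0.79 × 1.07] = 1.047 × 1.8453 = 1.9320
E(R) = R_f + β_L × MRP = 3.26% + 1.9320 × 6.51% = 15.84%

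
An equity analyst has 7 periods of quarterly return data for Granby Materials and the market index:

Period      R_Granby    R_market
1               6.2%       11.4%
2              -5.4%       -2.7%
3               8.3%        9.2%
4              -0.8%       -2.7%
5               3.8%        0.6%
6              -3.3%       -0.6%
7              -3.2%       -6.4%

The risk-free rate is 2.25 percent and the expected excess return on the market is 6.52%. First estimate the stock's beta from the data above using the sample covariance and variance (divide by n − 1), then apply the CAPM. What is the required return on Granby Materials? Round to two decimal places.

Mean R_i = (6.2 − 5.4 + 8.3 − 0.8 + 3.8 − 3.3 − 3.2) / 7 = 0.8000%
Mean R_m = (11.4 − 2.7 + 9.2 − 2.7 + 0.6 − 0.6 − 6.4) / 7 = 1.2571%
Σ(R_i − R̄_i)(R_m − R̄_m) = 181.4800  ⇒  Cov = 181.4800 / 6 = 30.2467
Σ(R_m − R̄_m)² = 259.7971  ⇒  Var(R_m) = 259.7971 / 6 = 43.2995
β = Cov / Var(R_m) = 30.2467 / 43.2995 = 0.6985
E(R) = R_f + β × MRP = 2.25% + 0.6985 × 6.52% = 6.80%

6.80%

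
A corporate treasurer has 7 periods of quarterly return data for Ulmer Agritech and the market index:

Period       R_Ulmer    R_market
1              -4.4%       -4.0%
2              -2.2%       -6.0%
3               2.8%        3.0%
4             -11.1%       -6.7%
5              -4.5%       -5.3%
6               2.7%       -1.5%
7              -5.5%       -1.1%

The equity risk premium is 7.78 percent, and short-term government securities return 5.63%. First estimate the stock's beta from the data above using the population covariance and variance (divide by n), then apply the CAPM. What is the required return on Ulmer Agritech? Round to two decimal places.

Mean R_i = (-4.4 − 2.2 + 2.8 − 11.1 − 4.5 + 2.7 − 5.5) / 7 = -3.1714%
Mean R_m = (-4.0 − 6.0 + 3.0 − 6.7 − 5.3 − 1.5 − 1.1) / 7 = -3.0857%
Σ(R_i − R̄_i)(R_m − R̄_m) = 70.9171  ⇒  Cov = 70.9171 / 7 = 10.1310
Σ(R_m − R̄_m)² = 70.7886  ⇒  Var(R_m) = 70.7886 / 7 = 10.1127
β = Cov / Var(R_m) = 10.1310 / 10.1127 = 1.0018
E(R) = R_f + β × MRP = 5.63% + 1.0018 × 7.78% = 13.42%

13.42%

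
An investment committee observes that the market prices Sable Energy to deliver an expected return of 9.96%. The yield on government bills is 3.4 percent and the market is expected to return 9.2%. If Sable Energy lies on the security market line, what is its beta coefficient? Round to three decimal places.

MRP = 9.2% − 3.4% = 5.80%
β = (E(R) − R_f) / MRP = (9.96% − 3.4%) / 5.8% = 6.56% / 5.8% = 1.131

1.131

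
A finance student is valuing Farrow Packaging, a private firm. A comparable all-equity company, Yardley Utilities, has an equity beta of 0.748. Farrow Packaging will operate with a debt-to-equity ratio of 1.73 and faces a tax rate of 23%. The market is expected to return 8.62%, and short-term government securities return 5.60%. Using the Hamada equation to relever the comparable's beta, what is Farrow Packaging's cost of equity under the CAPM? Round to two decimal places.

10.87%

β_L = β_U × [1 + (1 − t)(D/E)] = 0.748 × [1 + (1 − 0.23) × 1.73]
    = 0.748 × [1 + 0.77 × 1.73] = 0.748 × 2.3321 = 1.7444
MRP = 8.62% − 5.60% = 3.02%
E(R) = R_f + β_L × MRP = 5.60% + 1.7444 × 3.02% = 10.87%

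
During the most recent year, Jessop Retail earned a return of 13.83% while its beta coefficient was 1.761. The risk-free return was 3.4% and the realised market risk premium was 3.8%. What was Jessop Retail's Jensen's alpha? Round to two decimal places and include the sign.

CAPM benchmark = R_f + β(R_m − R_f) = 3.4% + 1.761 × 3.8% = 10.0918%
α = actual − benchmark = 13.83% − 10.0918% = +3.74%

+3.74%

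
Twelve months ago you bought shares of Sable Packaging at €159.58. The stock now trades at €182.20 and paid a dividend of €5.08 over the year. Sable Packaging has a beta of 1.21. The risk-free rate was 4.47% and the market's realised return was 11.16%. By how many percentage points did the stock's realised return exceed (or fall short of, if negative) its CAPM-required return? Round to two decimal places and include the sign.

+4.79%

Realised HPR = (P1 + D1 − P0) / P0 = (182.20 + 5.08 − 159.58) / 159.58 = 27.70 / 159.58 = 17.3581%
MRP = 11.16% − 4.47% = 6.69%
CAPM required = R_f + β·MRP = 4.47% + 1.21 × 6.69% = 12.5649%
α = realised − required = 17.3581% − 12.5649% = +4.79%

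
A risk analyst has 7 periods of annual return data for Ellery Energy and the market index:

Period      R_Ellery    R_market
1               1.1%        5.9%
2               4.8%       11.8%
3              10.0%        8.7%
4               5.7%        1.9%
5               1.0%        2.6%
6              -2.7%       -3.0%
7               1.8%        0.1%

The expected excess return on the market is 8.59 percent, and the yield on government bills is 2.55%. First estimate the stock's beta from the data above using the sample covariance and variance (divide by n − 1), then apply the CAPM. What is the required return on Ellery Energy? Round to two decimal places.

Mean R_i = (1.1 + 4.8 + 10.0 + 5.7 + 1.0 − 2.7 + 1.8) / 7 = 3.1000%
Mean R_m = (5.9 + 11.8 + 8.7 + 1.9 + 2.6 − 3.0 + 0.1) / 7 = 4.0000%
Σ(R_i − R̄_i)(R_m − R̄_m) = 85.0400  ⇒  Cov = 85.0400 / 6 = 14.1733
Σ(R_m − R̄_m)² = 157.1200  ⇒  Var(R_m) = 157.1200 / 6 = 26.1867
β = Cov / Var(R_m) = 14.1733 / 26.1867 = 0.5412
E(R) = R_f + β × MRP = 2.55% + 0.5412 × 8.59% = 7.20%

7.20%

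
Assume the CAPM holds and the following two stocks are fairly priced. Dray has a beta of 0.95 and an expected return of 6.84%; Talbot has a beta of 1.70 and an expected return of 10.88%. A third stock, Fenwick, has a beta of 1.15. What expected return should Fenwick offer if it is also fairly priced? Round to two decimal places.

7.92%

MRP (SML slope) = (10.88% − 6.84%) / (1.70 − 0.95) = 4.04% / 0.75 = 5.3867%
R_f (intercept) = 6.84% − 0.95 × 5.3867% = 1.7226%
E(R_Fenwick) = R_f + β × MRP = 1.7226% + 1.15 × 5.3867% = 7.92%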